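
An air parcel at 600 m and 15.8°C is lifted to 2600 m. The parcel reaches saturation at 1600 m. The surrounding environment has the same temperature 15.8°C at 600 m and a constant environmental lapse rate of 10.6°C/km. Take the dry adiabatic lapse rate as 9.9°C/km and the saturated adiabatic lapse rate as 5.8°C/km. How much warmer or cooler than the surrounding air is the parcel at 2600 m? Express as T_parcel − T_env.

+5.5°C (parcel warmer than environment)

Parcel:
  From 600 m to 1600 m (dry): cools by 9.9 × 1 = 9.9°C, giving 5.9°C.
  From 1600 m to 2600 m (saturated): cools by 5.8 × 1 = 5.8°C, giving 0.1°C.
Environment:
  From 600 m to 2600 m (environment): cools by 10.6 × 2 = 21.2°C, giving -5.4°C.
T_parcel − T_env = 0.1 − (-5.4) = +5.5°C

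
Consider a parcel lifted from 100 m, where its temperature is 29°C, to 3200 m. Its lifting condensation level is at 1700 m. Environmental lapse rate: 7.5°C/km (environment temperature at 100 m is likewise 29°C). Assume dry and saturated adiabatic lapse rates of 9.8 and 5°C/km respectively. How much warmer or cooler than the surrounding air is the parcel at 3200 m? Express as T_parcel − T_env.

+0.07°C (parcel warmer than environment)

Parcel:
  100 → 1700 m (dry, 9.8°C/km): ΔT = -9.8 × 1.6 = -15.68°C → T = 13.32°C
  1700 → 3200 m (saturated, 5°C/km): ΔT = -5 × 1.5 = -7.5°C → T = 5.82°C
Environment:
  100 → 3200 m (environment, 7.5°C/km): ΔT = -7.5 × 3.1 = -23.25°C → T = 5.75°C
T_parcel − T_env = 5.82 − 5.75 = +0.07°C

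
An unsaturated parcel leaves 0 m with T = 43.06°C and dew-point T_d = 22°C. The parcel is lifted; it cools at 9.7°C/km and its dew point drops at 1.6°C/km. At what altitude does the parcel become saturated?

T and T_d converge at 9.7 − 1.6 = 8.1°C per km
Height above start = (43.06 − 22) / 8.1 = 2.6 km
LCL altitude = 0 m + 2600 m = 2600 m

2600 m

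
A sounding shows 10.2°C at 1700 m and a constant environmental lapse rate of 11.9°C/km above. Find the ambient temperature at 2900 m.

From 1700 m to 2900 m (environmental): cools by 11.9 × 1.2 = 14.28°C, giving -4.08°C.

-4.08°C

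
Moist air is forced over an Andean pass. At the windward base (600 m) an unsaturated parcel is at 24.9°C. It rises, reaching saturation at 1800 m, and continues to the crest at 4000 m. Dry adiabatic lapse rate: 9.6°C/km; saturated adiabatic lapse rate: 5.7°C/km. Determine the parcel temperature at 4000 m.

0.84°C

600 → 1800 m (dry, 9.6°C/km): ΔT = -9.6 × 1.2 = -11.52°C → T = 13.38°C
1800 → 4000 m (saturated, 5.7°C/km): ΔT = -5.7 × 2.2 = -12.54°C → T = 0.84°C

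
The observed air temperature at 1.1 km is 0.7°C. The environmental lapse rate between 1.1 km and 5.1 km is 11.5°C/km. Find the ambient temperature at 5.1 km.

From 1100 m to 5100 m (environmental): cools by 11.5 × 4 = 46°C, giving -45.3°C.

-45.3°C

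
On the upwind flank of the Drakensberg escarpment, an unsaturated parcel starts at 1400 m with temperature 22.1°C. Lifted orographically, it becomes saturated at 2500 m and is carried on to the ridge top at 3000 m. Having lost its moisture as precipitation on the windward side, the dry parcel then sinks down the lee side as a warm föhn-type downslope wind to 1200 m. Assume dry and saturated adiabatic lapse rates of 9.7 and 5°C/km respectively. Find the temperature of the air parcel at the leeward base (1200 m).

From 1400 m to 2500 m (dry): cools by 9.7 × 1.1 = 10.67°C, giving 11.43°C.
From 2500 m to 3000 m (saturated): cools by 5 × 0.5 = 2.5°C, giving 8.93°C.
From 3000 m to 1200 m (dry descent): warms by 9.7 × 1.8 = 17.46°C, giving 26.39°C.

26.39°C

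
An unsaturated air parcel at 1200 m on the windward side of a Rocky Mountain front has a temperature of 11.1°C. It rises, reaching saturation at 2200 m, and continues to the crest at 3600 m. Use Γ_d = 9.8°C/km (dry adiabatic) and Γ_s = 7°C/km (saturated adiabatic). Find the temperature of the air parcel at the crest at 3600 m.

From 1200 m to 2200 m (dry): cools by 9.8 × 1 = 9.8°C, giving 1.3°C.
From 2200 m to 3600 m (saturated): cools by 7 × 1.4 = 9.8°C, giving -8.5°C.

-8.5°C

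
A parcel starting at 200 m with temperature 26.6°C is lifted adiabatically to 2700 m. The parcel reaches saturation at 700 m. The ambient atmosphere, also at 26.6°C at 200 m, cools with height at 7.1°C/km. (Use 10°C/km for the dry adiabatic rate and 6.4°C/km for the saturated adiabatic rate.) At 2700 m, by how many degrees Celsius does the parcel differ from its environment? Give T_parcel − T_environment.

Parcel:
  200–700 m, dry: Δz = 0.5 km ⇒ ΔT = -5°C; T = 21.6°C
  700–2700 m, saturated: Δz = 2 km ⇒ ΔT = -12.8°C; T = 8.8°C
Environment:
  200–2700 m, environment: Δz = 2.5 km ⇒ ΔT = -17.75°C; T = 8.85°C
T_parcel − T_env = 8.8 − 8.85 = -0.05°C

-0.05°C (parcel cooler than environment)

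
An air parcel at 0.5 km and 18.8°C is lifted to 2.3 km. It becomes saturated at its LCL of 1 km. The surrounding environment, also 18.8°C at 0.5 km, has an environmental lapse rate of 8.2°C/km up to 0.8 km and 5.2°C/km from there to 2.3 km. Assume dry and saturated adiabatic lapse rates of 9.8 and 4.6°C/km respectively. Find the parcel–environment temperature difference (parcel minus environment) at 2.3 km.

Parcel:
  Dry to 1000 m: -9.8 × 0.5 km = -4.9°C, so T = 13.9°C.
  Saturated to 2300 m: -4.6 × 1.3 km = -5.98°C, so T = 7.92°C.
Environment:
  Environment, lower layer to 800 m: -8.2 × 0.3 km = -2.46°C, so T = 16.34°C.
  Environment, upper layer to 2300 m: -5.2 × 1.5 km = -7.8°C, so T = 8.54°C.
T_parcel − T_env = 7.92 − 8.54 = -0.62°C

-0.62°C (parcel cooler than environment)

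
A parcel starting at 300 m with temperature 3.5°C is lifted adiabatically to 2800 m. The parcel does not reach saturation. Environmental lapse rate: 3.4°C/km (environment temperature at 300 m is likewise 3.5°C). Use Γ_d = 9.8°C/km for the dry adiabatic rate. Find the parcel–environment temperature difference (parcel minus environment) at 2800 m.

-16°C (parcel cooler than environment)

Parcel:
  300–2800 m, dry: Δz = 2.5 km ⇒ ΔT = -24.5°C; T = -21°C
Environment:
  300–2800 m, environment: Δz = 2.5 km ⇒ ΔT = -8.5°C; T = -5°C
T_parcel − T_env = -21 − (-5) = -16°C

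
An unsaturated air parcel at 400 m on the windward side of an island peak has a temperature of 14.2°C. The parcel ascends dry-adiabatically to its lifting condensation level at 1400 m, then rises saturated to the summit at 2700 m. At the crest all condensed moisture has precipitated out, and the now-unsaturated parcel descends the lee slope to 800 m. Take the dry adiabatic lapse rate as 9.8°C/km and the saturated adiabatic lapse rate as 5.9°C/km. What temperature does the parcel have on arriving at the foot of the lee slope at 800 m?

Dry to 1400 m: -9.8 × 1 km = -9.8°C, so T = 4.4°C.
Saturated to 2700 m: -5.9 × 1.3 km = -7.67°C, so T = -3.27°C.
Dry descent to 800 m: +9.8 × 1.9 km = +18.62°C, so T = 15.35°C.

15.35°C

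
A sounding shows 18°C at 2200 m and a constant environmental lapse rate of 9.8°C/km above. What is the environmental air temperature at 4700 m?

Environmental to 4700 m: -9.8 × 2.5 km = -24.5°C, so T = -6.5°C.

-6.5°C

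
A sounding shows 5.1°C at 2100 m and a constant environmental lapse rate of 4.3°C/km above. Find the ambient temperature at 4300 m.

-4.36°C

2100 → 4300 m (environmental, 4.3°C/km): ΔT = -4.3 × 2.2 = -9.46°C → T = -4.36°C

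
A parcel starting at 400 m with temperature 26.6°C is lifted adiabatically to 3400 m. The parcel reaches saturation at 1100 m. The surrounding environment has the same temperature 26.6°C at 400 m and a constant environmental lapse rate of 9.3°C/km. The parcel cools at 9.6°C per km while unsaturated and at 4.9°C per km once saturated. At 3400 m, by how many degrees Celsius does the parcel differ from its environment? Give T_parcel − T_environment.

+9.91°C (parcel warmer than environment)

Parcel:
  400 → 1100 m (dry, 9.6°C/km): ΔT = -9.6 × 0.7 = -6.72°C → T = 19.88°C
  1100 → 3400 m (saturated, 4.9°C/km): ΔT = -4.9 × 2.3 = -11.27°C → T = 8.61°C
Environment:
  400 → 3400 m (environment, 9.3°C/km): ΔT = -9.3 × 3 = -27.9°C → T = -1.3°C
T_parcel − T_env = 8.61 − (-1.3) = +9.91°C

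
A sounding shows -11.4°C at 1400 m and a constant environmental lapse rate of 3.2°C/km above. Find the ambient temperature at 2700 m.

1400 → 2700 m (environmental, 3.2°C/km): ΔT = -3.2 × 1.3 = -4.16°C → T = -15.56°C

-15.56°C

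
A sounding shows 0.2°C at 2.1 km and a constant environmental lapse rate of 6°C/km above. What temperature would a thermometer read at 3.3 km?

-7°C

From 2100 m to 3300 m (environmental): cools by 6 × 1.2 = 7.2°C, giving -7°C.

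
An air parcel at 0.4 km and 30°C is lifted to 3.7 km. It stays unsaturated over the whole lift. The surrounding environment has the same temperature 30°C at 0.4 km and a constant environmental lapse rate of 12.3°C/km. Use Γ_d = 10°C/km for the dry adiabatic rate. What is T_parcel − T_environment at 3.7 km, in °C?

+7.59°C (parcel warmer than environment)

Parcel:
  From 400 m to 3700 m (dry): cools by 10 × 3.3 = 33°C, giving -3°C.
Environment:
  From 400 m to 3700 m (environment): cools by 12.3 × 3.3 = 40.59°C, giving -10.59°C.
T_parcel − T_env = -3 − (-10.59) = +7.59°C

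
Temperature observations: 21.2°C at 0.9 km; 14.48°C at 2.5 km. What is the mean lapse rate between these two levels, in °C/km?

Γ = −ΔT/Δz = (21.2 − 14.48) / (2500 − 900) m
  = 6.72°C / 1.6 km = 4.2°C/km

4.2°C/km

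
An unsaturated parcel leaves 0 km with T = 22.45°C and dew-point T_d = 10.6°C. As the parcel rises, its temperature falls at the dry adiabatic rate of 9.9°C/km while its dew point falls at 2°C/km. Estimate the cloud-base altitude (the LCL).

1.5 km

T and T_d converge at 9.9 − 2 = 7.9°C per km
Height above start = (22.45 − 10.6) / 7.9 = 1.5 km
LCL altitude = 0 m + 1500 m = 1500 m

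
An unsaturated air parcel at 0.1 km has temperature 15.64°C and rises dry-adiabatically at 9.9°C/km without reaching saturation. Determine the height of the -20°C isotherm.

3.7 km

Height above start = (15.64 − (-20)) / 9.9 = 3.6 km
Altitude = 100 m + 3600 m = 3700 m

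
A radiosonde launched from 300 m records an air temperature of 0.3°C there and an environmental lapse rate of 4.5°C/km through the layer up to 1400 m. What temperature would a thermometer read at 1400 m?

-4.65°C

300–1400 m, environmental: Δz = 1.1 km ⇒ ΔT = -4.95°C; T = -4.65°C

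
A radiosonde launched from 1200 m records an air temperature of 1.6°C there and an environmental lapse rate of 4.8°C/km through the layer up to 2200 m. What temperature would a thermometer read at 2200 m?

1200 → 2200 m (environmental, 4.8°C/km): ΔT = -4.8 × 1 = -4.8°C → T = -3.2°C

-3.2°C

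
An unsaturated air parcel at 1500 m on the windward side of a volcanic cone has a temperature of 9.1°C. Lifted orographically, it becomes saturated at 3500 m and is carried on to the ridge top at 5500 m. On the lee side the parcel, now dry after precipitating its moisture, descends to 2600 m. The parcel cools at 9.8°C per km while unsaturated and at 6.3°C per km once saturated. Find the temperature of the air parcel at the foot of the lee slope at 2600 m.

5.32°C

From 1500 m to 3500 m (dry): cools by 9.8 × 2 = 19.6°C, giving -10.5°C.
From 3500 m to 5500 m (saturated): cools by 6.3 × 2 = 12.6°C, giving -23.1°C.
From 5500 m to 2600 m (dry descent): warms by 9.8 × 2.9 = 28.42°C, giving 5.32°C.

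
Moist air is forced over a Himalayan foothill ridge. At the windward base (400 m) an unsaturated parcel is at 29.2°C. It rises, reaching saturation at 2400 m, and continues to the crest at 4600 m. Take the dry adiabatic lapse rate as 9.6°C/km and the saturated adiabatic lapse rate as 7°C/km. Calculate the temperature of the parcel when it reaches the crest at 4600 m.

400 → 2400 m (dry, 9.6°C/km): ΔT = -9.6 × 2 = -19.2°C → T = 10°C
2400 → 4600 m (saturated, 7°C/km): ΔT = -7 × 2.2 = -15.4°C → T = -5.4°C

-5.4°C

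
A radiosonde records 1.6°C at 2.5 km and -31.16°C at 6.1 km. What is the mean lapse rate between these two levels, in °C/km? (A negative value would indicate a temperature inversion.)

Γ = −ΔT/Δz = (1.6 − (-31.16)) / (6100 − 2500) m
  = 32.76°C / 3.6 km = 9.1°C/km

9.1°C/km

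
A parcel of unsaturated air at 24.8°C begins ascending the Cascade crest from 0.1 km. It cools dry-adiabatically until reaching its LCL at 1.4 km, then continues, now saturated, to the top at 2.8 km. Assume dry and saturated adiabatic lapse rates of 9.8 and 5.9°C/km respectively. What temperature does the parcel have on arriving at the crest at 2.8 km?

From 100 m to 1400 m (dry): cools by 9.8 × 1.3 = 12.74°C, giving 12.06°C.
From 1400 m to 2800 m (saturated): cools by 5.9 × 1.4 = 8.26°C, giving 3.8°C.

3.8°C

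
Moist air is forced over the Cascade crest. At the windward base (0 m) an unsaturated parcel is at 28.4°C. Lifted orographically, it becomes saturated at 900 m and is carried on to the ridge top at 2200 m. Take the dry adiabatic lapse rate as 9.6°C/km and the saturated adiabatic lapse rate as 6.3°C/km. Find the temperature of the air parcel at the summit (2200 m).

11.57°C

0 → 900 m (dry, 9.6°C/km): ΔT = -9.6 × 0.9 = -8.64°C → T = 19.76°C
900 → 2200 m (saturated, 6.3°C/km): ΔT = -6.3 × 1.3 = -8.19°C → T = 11.57°C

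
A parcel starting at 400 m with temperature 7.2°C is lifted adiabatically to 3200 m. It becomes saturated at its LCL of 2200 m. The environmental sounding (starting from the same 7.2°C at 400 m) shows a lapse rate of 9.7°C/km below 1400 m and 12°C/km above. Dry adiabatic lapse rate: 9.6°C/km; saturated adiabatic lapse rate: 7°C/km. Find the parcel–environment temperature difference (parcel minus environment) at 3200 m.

+7.02°C (parcel warmer than environment)

Parcel:
  From 400 m to 2200 m (dry): cools by 9.6 × 1.8 = 17.28°C, giving -10.08°C.
  From 2200 m to 3200 m (saturated): cools by 7 × 1 = 7°C, giving -17.08°C.
Environment:
  From 400 m to 1400 m (environment, lower layer): cools by 9.7 × 1 = 9.7°C, giving -2.5°C.
  From 1400 m to 3200 m (environment, upper layer): cools by 12 × 1.8 = 21.6°C, giving -24.1°C.
T_parcel − T_env = -17.08 − (-24.1) = +7.02°C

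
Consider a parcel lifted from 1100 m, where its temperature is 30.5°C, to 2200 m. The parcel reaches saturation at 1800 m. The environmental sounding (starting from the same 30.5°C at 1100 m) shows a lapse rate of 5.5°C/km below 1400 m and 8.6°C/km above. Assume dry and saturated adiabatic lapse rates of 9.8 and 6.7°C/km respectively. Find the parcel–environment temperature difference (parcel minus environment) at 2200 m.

Parcel:
  Dry to 1800 m: -9.8 × 0.7 km = -6.86°C, so T = 23.64°C.
  Saturated to 2200 m: -6.7 × 0.4 km = -2.68°C, so T = 20.96°C.
Environment:
  Environment, lower layer to 1400 m: -5.5 × 0.3 km = -1.65°C, so T = 28.85°C.
  Environment, upper layer to 2200 m: -8.6 × 0.8 km = -6.88°C, so T = 21.97°C.
T_parcel − T_env = 20.96 − 21.97 = -1.01°C

-1.01°C (parcel cooler than environment)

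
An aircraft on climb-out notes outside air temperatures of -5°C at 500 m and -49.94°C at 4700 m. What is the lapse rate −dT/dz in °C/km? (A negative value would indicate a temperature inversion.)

10.7°C/km

Γ = −ΔT/Δz = (-5 − (-49.94)) / (4700 − 500) m
  = 44.94°C / 4.2 km = 10.7°C/km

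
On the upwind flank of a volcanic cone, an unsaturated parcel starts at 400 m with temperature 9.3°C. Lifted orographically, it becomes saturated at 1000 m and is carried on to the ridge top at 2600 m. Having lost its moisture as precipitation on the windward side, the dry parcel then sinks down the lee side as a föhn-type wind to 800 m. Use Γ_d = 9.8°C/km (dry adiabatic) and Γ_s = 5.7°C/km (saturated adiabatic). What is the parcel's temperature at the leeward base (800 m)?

400–1000 m, dry: Δz = 0.6 km ⇒ ΔT = -5.88°C; T = 3.42°C
1000–2600 m, saturated: Δz = 1.6 km ⇒ ΔT = -9.12°C; T = -5.7°C
2600–800 m, dry descent: Δz = 1.8 km ⇒ ΔT = +17.64°C; T = 11.94°C

11.94°C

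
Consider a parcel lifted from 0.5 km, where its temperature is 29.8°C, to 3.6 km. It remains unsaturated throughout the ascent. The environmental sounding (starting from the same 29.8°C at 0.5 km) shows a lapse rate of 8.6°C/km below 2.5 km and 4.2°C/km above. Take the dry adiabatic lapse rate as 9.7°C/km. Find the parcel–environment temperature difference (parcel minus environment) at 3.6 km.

Parcel:
  500 → 3600 m (dry, 9.7°C/km): ΔT = -9.7 × 3.1 = -30.07°C → T = -0.27°C
Environment:
  500 → 2500 m (environment, lower layer, 8.6°C/km): ΔT = -8.6 × 2 = -17.2°C → T = 12.6°C
  2500 → 3600 m (environment, upper layer, 4.2°C/km): ΔT = -4.2 × 1.1 = -4.62°C → T = 7.98°C
T_parcel − T_env = -0.27 − 7.98 = -8.25°C

-8.25°C (parcel cooler than environment)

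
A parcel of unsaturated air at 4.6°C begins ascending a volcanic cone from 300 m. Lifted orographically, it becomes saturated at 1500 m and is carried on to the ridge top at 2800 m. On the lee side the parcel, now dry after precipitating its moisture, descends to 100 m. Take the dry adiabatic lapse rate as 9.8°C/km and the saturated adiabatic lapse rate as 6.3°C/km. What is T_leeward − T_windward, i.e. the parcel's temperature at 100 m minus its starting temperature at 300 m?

300 → 1500 m (dry, 9.8°C/km): ΔT = -9.8 × 1.2 = -11.76°C → T = -7.16°C
1500 → 2800 m (saturated, 6.3°C/km): ΔT = -6.3 × 1.3 = -8.19°C → T = -15.35°C
2800 → 100 m (dry descent, 9.8°C/km): ΔT = +9.8 × 2.7 = +26.46°C → T = 11.11°C
Net change vs windward start: 11.11 − 4.6 = +6.51°C

+6.51°C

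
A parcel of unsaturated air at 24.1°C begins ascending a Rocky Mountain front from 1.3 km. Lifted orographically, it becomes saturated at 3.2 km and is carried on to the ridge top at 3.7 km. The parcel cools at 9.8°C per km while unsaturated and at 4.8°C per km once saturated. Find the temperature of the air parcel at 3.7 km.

3.08°C

Dry to 3200 m: -9.8 × 1.9 km = -18.62°C, so T = 5.48°C.
Saturated to 3700 m: -4.8 × 0.5 km = -2.4°C, so T = 3.08°C.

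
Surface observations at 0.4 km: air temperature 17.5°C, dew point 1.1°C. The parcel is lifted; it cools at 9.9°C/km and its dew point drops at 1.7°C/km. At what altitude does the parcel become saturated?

T and T_d converge at 9.9 − 1.7 = 8.2°C per km
Height above start = (17.5 − 1.1) / 8.2 = 2 km
LCL altitude = 400 m + 2000 m = 2400 m

2.4 km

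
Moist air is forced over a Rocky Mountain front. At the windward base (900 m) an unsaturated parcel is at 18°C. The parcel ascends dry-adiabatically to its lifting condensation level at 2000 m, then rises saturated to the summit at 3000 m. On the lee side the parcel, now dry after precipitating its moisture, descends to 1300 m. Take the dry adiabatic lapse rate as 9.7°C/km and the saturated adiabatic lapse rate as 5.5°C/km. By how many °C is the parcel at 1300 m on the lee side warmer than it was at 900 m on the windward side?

+0.32°C

From 900 m to 2000 m (dry): cools by 9.7 × 1.1 = 10.67°C, giving 7.33°C.
From 2000 m to 3000 m (saturated): cools by 5.5 × 1 = 5.5°C, giving 1.83°C.
From 3000 m to 1300 m (dry descent): warms by 9.7 × 1.7 = 16.49°C, giving 18.32°C.
Net change vs windward start: 18.32 − 18 = +0.32°C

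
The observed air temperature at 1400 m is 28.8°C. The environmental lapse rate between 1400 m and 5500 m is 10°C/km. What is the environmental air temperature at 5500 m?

-12.2°C

Environmental to 5500 m: -10 × 4.1 km = -41°C, so T = -12.2°C.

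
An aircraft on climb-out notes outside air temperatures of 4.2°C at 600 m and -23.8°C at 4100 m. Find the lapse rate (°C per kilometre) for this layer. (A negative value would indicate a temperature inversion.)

8°C/km

Γ = −ΔT/Δz = (4.2 − (-23.8)) / (4100 − 600) m
  = 28°C / 3.5 km = 8°C/km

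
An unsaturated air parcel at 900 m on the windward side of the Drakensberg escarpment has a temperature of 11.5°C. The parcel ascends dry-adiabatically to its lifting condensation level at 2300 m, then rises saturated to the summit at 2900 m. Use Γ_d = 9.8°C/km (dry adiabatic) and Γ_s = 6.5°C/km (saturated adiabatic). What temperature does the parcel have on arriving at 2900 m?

-6.12°C

900–2300 m, dry: Δz = 1.4 km ⇒ ΔT = -13.72°C; T = -2.22°C
2300–2900 m, saturated: Δz = 0.6 km ⇒ ΔT = -3.9°C; T = -6.12°C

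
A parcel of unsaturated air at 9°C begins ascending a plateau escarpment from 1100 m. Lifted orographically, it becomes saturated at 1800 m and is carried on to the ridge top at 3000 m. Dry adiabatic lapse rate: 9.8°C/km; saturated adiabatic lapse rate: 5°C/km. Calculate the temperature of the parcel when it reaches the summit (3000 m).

Dry to 1800 m: -9.8 × 0.7 km = -6.86°C, so T = 2.14°C.
Saturated to 3000 m: -5 × 1.2 km = -6°C, so T = -3.86°C.

-3.86°C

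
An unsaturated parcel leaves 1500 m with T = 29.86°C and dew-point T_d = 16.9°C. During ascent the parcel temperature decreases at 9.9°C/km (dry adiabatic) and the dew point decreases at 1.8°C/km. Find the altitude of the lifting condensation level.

T and T_d converge at 9.9 − 1.8 = 8.1°C per km
Height above start = (29.86 − 16.9) / 8.1 = 1.6 km
LCL altitude = 1500 m + 1600 m = 3100 m

3100 m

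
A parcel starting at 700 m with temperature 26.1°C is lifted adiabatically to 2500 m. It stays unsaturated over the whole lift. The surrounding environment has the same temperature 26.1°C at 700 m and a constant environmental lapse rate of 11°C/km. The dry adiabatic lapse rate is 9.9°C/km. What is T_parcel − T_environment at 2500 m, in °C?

Parcel:
  700–2500 m, dry: Δz = 1.8 km ⇒ ΔT = -17.82°C; T = 8.28°C
Environment:
  700–2500 m, environment: Δz = 1.8 km ⇒ ΔT = -19.8°C; T = 6.3°C
T_parcel − T_env = 8.28 − 6.3 = +1.98°C

+1.98°C (parcel warmer than environment)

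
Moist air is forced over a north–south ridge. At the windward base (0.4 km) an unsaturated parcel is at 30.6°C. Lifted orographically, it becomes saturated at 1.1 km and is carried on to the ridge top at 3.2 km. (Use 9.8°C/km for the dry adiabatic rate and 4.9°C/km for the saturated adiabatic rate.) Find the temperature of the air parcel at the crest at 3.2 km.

13.45°C

Dry to 1100 m: -9.8 × 0.7 km = -6.86°C, so T = 23.74°C.
Saturated to 3200 m: -4.9 × 2.1 km = -10.29°C, so T = 13.45°C.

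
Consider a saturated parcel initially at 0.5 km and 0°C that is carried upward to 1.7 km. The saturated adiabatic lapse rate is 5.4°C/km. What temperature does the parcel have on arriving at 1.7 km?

500 → 1700 m (saturated adiabatic, 5.4°C/km): ΔT = -5.4 × 1.2 = -6.48°C → T = -6.48°C

-6.48°C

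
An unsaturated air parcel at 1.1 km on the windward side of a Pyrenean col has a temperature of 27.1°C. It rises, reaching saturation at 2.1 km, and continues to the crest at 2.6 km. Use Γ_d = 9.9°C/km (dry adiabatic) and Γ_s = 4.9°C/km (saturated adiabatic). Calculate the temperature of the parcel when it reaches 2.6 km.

Dry to 2100 m: -9.9 × 1 km = -9.9°C, so T = 17.2°C.
Saturated to 2600 m: -4.9 × 0.5 km = -2.45°C, so T = 14.75°C.

14.75°C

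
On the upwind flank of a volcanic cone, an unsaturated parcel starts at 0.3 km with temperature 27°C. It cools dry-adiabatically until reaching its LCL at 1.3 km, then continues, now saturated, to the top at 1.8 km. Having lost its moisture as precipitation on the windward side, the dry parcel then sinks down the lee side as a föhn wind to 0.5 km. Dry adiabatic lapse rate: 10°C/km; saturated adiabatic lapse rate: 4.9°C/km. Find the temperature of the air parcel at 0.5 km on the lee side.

300–1300 m, dry: Δz = 1 km ⇒ ΔT = -10°C; T = 17°C
1300–1800 m, saturated: Δz = 0.5 km ⇒ ΔT = -2.45°C; T = 14.55°C
1800–500 m, dry descent: Δz = 1.3 km ⇒ ΔT = +13°C; T = 27.55°C

27.55°C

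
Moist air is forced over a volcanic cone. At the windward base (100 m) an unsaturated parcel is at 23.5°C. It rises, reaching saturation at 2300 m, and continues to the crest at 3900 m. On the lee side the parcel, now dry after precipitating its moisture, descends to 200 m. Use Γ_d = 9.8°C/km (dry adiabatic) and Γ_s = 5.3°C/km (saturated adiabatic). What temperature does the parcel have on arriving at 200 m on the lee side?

29.72°C

From 100 m to 2300 m (dry): cools by 9.8 × 2.2 = 21.56°C, giving 1.94°C.
From 2300 m to 3900 m (saturated): cools by 5.3 × 1.6 = 8.48°C, giving -6.54°C.
From 3900 m to 200 m (dry descent): warms by 9.8 × 3.7 = 36.26°C, giving 29.72°C.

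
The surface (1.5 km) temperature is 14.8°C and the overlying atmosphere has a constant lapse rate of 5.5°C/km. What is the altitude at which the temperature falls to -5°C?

5.1 km

Height above start = (14.8 − (-5)) / 5.5 = 3.6 km
Altitude = 1500 m + 3600 m = 5100 m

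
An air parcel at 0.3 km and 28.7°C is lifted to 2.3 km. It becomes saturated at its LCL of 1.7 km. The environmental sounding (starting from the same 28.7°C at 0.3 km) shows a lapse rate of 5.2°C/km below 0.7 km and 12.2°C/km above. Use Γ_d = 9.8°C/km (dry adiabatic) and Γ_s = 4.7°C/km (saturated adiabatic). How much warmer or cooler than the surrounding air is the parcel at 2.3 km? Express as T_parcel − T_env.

+5.06°C (parcel warmer than environment)

Parcel:
  Dry to 1700 m: -9.8 × 1.4 km = -13.72°C, so T = 14.98°C.
  Saturated to 2300 m: -4.7 × 0.6 km = -2.82°C, so T = 12.16°C.
Environment:
  Environment, lower layer to 700 m: -5.2 × 0.4 km = -2.08°C, so T = 26.62°C.
  Environment, upper layer to 2300 m: -12.2 × 1.6 km = -19.52°C, so T = 7.1°C.
T_parcel − T_env = 12.16 − 7.1 = +5.06°C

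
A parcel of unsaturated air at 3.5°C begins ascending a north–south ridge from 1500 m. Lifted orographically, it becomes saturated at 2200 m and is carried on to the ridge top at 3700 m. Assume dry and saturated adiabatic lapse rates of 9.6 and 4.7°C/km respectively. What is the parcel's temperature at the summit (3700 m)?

Dry to 2200 m: -9.6 × 0.7 km = -6.72°C, so T = -3.22°C.
Saturated to 3700 m: -4.7 × 1.5 km = -7.05°C, so T = -10.27°C.

-10.27°C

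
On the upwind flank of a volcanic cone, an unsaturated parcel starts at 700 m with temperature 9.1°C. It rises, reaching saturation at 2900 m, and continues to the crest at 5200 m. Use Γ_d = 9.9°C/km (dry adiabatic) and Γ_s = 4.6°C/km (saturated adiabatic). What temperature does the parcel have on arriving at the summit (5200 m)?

700 → 2900 m (dry, 9.9°C/km): ΔT = -9.9 × 2.2 = -21.78°C → T = -12.68°C
2900 → 5200 m (saturated, 4.6°C/km): ΔT = -4.6 × 2.3 = -10.58°C → T = -23.26°C

-23.26°C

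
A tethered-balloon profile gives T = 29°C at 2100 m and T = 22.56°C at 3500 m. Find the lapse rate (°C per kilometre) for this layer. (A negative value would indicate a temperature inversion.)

Γ = −ΔT/Δz = (29 − 22.56) / (3500 − 2100) m
  = 6.44°C / 1.4 km = 4.6°C/km

4.6°C/km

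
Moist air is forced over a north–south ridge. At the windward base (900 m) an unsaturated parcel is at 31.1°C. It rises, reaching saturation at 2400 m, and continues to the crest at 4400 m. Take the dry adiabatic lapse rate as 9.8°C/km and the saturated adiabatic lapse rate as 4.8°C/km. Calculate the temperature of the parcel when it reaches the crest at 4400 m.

900–2400 m, dry: Δz = 1.5 km ⇒ ΔT = -14.7°C; T = 16.4°C
2400–4400 m, saturated: Δz = 2 km ⇒ ΔT = -9.6°C; T = 6.8°C

6.8°C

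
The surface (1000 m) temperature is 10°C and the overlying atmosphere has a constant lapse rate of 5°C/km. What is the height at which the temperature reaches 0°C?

3000 m

Height above start = (10 − 0) / 5 = 2 km
Altitude = 1000 m + 2000 m = 3000 m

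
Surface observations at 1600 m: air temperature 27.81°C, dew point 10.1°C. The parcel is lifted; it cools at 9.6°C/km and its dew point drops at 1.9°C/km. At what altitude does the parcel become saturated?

T and T_d converge at 9.6 − 1.9 = 7.7°C per km
Height above start = (27.81 − 10.1) / 7.7 = 2.3 km
LCL altitude = 1600 m + 2300 m = 3900 m

3900 m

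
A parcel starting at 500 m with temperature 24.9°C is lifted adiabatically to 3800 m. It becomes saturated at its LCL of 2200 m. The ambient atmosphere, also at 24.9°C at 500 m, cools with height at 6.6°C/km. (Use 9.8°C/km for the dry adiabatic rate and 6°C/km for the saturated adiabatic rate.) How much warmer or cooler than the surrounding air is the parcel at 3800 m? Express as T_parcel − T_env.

-4.48°C (parcel cooler than environment)

Parcel:
  500 → 2200 m (dry, 9.8°C/km): ΔT = -9.8 × 1.7 = -16.66°C → T = 8.24°C
  2200 → 3800 m (saturated, 6°C/km): ΔT = -6 × 1.6 = -9.6°C → T = -1.36°C
Environment:
  500 → 3800 m (environment, 6.6°C/km): ΔT = -6.6 × 3.3 = -21.78°C → T = 3.12°C
T_parcel − T_env = -1.36 − 3.12 = -4.48°C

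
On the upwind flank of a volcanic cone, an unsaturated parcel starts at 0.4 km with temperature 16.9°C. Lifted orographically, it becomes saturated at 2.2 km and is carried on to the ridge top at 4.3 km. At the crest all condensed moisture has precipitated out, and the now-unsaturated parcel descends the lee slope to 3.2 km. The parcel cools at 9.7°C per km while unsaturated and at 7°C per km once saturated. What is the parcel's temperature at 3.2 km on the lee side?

-4.59°C

400 → 2200 m (dry, 9.7°C/km): ΔT = -9.7 × 1.8 = -17.46°C → T = -0.56°C
2200 → 4300 m (saturated, 7°C/km): ΔT = -7 × 2.1 = -14.7°C → T = -15.26°C
4300 → 3200 m (dry descent, 9.7°C/km): ΔT = +9.7 × 1.1 = +10.67°C → T = -4.59°C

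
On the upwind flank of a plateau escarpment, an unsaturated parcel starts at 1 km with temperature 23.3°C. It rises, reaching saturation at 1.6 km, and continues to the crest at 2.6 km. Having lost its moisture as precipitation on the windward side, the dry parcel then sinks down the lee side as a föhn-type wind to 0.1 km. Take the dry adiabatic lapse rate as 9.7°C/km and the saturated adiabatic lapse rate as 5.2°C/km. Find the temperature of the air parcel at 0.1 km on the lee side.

36.53°C

1000 → 1600 m (dry, 9.7°C/km): ΔT = -9.7 × 0.6 = -5.82°C → T = 17.48°C
1600 → 2600 m (saturated, 5.2°C/km): ΔT = -5.2 × 1 = -5.2°C → T = 12.28°C
2600 → 100 m (dry descent, 9.7°C/km): ΔT = +9.7 × 2.5 = +24.25°C → T = 36.53°C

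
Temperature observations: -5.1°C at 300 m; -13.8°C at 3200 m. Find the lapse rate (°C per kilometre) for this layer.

Γ = −ΔT/Δz = (-5.1 − (-13.8)) / (3200 − 300) m
  = 8.7°C / 2.9 km = 3°C/km

3°C/km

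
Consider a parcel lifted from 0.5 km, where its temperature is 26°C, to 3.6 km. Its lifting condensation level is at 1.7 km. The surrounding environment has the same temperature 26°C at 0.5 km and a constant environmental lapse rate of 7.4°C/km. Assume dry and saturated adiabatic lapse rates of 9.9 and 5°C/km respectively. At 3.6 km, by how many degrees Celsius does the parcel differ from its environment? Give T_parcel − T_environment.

+1.56°C (parcel warmer than environment)

Parcel:
  Dry to 1700 m: -9.9 × 1.2 km = -11.88°C, so T = 14.12°C.
  Saturated to 3600 m: -5 × 1.9 km = -9.5°C, so T = 4.62°C.
Environment:
  Environment to 3600 m: -7.4 × 3.1 km = -22.94°C, so T = 3.06°C.
T_parcel − T_env = 4.62 − 3.06 = +1.56°C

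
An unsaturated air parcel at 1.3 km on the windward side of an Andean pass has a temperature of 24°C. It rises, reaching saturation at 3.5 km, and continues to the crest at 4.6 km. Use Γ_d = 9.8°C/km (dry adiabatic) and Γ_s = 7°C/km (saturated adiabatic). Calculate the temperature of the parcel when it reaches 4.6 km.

-5.26°C

1300 → 3500 m (dry, 9.8°C/km): ΔT = -9.8 × 2.2 = -21.56°C → T = 2.44°C
3500 → 4600 m (saturated, 7°C/km): ΔT = -7 × 1.1 = -7.7°C → T = -5.26°C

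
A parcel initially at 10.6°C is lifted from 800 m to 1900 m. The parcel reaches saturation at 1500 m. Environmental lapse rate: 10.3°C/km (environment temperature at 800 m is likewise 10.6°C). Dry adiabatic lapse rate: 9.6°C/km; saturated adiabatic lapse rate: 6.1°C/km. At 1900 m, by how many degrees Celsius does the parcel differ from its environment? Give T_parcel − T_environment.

+2.17°C (parcel warmer than environment)

Parcel:
  From 800 m to 1500 m (dry): cools by 9.6 × 0.7 = 6.72°C, giving 3.88°C.
  From 1500 m to 1900 m (saturated): cools by 6.1 × 0.4 = 2.44°C, giving 1.44°C.
Environment:
  From 800 m to 1900 m (environment): cools by 10.3 × 1.1 = 11.33°C, giving -0.73°C.
T_parcel − T_env = 1.44 − (-0.73) = +2.17°C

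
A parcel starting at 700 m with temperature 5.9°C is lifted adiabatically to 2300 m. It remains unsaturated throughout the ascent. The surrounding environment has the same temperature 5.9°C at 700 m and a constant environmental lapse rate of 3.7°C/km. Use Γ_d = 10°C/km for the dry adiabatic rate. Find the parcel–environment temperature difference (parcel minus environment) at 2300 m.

Parcel:
  700 → 2300 m (dry, 10°C/km): ΔT = -10 × 1.6 = -16°C → T = -10.1°C
Environment:
  700 → 2300 m (environment, 3.7°C/km): ΔT = -3.7 × 1.6 = -5.92°C → T = -0.02°C
T_parcel − T_env = -10.1 − (-0.02) = -10.08°C

-10.08°C (parcel cooler than environment)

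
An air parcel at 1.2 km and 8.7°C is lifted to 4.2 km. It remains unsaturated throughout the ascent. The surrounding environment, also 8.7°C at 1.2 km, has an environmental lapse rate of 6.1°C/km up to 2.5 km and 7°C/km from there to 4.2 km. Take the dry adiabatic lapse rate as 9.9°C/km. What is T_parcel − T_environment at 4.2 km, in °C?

Parcel:
  Dry to 4200 m: -9.9 × 3 km = -29.7°C, so T = -21°C.
Environment:
  Environment, lower layer to 2500 m: -6.1 × 1.3 km = -7.93°C, so T = 0.77°C.
  Environment, upper layer to 4200 m: -7 × 1.7 km = -11.9°C, so T = -11.13°C.
T_parcel − T_env = -21 − (-11.13) = -9.87°C

-9.87°C (parcel cooler than environment)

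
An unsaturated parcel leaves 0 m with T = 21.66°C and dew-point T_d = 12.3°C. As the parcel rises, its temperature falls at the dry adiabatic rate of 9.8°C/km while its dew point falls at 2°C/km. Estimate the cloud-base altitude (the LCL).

1200 m

T and T_d converge at 9.8 − 2 = 7.8°C per km
Height above start = (21.66 − 12.3) / 7.8 = 1.2 km
LCL altitude = 0 m + 1200 m = 1200 m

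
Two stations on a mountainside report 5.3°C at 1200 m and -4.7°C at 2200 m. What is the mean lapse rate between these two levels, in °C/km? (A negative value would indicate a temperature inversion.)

Γ = −ΔT/Δz = (5.3 − (-4.7)) / (2200 − 1200) m
  = 10°C / 1 km = 10°C/km

10°C/km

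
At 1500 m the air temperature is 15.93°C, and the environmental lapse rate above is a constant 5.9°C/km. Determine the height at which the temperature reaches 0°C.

Height above start = (15.93 − 0) / 5.9 = 2.7 km
Altitude = 1500 m + 2700 m = 4200 m

4200 m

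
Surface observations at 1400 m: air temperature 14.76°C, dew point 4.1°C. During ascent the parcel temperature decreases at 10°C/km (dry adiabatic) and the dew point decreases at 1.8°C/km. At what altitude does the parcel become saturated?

2700 m

T and T_d converge at 10 − 1.8 = 8.2°C per km
Height above start = (14.76 − 4.1) / 8.2 = 1.3 km
LCL altitude = 1400 m + 1300 m = 2700 m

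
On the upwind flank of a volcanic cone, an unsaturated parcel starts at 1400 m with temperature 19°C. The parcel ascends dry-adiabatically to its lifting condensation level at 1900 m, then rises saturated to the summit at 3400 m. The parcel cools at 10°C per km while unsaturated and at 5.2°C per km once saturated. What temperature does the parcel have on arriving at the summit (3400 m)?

6.2°C

1400–1900 m, dry: Δz = 0.5 km ⇒ ΔT = -5°C; T = 14°C
1900–3400 m, saturated: Δz = 1.5 km ⇒ ΔT = -7.8°C; T = 6.2°C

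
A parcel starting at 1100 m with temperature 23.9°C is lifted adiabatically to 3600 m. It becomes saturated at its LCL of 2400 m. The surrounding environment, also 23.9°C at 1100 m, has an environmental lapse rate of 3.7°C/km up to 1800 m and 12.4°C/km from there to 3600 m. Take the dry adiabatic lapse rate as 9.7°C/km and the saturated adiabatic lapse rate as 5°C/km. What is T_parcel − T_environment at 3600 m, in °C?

Parcel:
  From 1100 m to 2400 m (dry): cools by 9.7 × 1.3 = 12.61°C, giving 11.29°C.
  From 2400 m to 3600 m (saturated): cools by 5 × 1.2 = 6°C, giving 5.29°C.
Environment:
  From 1100 m to 1800 m (environment, lower layer): cools by 3.7 × 0.7 = 2.59°C, giving 21.31°C.
  From 1800 m to 3600 m (environment, upper layer): cools by 12.4 × 1.8 = 22.32°C, giving -1.01°C.
T_parcel − T_env = 5.29 − (-1.01) = +6.3°C

+6.3°C (parcel warmer than environment)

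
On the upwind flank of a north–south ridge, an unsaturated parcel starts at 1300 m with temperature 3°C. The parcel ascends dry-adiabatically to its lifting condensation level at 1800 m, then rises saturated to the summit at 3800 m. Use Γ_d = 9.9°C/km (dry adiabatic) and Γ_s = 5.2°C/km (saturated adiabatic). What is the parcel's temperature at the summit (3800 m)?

-12.35°C

Dry to 1800 m: -9.9 × 0.5 km = -4.95°C, so T = -1.95°C.
Saturated to 3800 m: -5.2 × 2 km = -10.4°C, so T = -12.35°C.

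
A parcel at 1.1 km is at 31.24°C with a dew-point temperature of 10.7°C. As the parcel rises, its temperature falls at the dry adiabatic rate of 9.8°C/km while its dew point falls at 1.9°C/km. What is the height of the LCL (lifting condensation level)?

T and T_d converge at 9.8 − 1.9 = 7.9°C per km
Height above start = (31.24 − 10.7) / 7.9 = 2.6 km
LCL altitude = 1100 m + 2600 m = 3700 m

3.7 km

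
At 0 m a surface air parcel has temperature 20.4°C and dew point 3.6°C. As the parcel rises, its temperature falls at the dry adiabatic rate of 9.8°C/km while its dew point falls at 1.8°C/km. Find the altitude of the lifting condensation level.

T and T_d converge at 9.8 − 1.8 = 8°C per km
Height above start = (20.4 − 3.6) / 8 = 2.1 km
LCL altitude = 0 m + 2100 m = 2100 m

2100 m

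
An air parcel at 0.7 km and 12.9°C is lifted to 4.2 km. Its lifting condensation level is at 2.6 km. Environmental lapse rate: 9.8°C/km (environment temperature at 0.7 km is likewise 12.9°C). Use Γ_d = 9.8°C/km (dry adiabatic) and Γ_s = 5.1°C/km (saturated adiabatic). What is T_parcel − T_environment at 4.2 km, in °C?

+7.52°C (parcel warmer than environment)

Parcel:
  From 700 m to 2600 m (dry): cools by 9.8 × 1.9 = 18.62°C, giving -5.72°C.
  From 2600 m to 4200 m (saturated): cools by 5.1 × 1.6 = 8.16°C, giving -13.88°C.
Environment:
  From 700 m to 4200 m (environment): cools by 9.8 × 3.5 = 34.3°C, giving -21.4°C.
T_parcel − T_env = -13.88 − (-21.4) = +7.52°C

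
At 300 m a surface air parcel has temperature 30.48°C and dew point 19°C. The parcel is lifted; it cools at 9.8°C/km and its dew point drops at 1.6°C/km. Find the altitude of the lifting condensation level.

T and T_d converge at 9.8 − 1.6 = 8.2°C per km
Height above start = (30.48 − 19) / 8.2 = 1.4 km
LCL altitude = 300 m + 1400 m = 1700 m

1700 m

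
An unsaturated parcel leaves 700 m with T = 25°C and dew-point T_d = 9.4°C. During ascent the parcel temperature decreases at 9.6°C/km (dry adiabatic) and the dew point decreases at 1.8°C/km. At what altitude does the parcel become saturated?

T and T_d converge at 9.6 − 1.8 = 7.8°C per km
Height above start = (25 − 9.4) / 7.8 = 2 km
LCL altitude = 700 m + 2000 m = 2700 m

2700 m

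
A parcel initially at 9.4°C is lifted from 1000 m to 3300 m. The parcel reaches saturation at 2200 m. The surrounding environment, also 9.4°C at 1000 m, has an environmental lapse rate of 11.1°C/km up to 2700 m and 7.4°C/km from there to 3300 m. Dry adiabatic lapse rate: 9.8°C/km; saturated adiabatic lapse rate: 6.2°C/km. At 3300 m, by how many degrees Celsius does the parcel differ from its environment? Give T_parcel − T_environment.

+4.73°C (parcel warmer than environment)

Parcel:
  Dry to 2200 m: -9.8 × 1.2 km = -11.76°C, so T = -2.36°C.
  Saturated to 3300 m: -6.2 × 1.1 km = -6.82°C, so T = -9.18°C.
Environment:
  Environment, lower layer to 2700 m: -11.1 × 1.7 km = -18.87°C, so T = -9.47°C.
  Environment, upper layer to 3300 m: -7.4 × 0.6 km = -4.44°C, so T = -13.91°C.
T_parcel − T_env = -9.18 − (-13.91) = +4.73°C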